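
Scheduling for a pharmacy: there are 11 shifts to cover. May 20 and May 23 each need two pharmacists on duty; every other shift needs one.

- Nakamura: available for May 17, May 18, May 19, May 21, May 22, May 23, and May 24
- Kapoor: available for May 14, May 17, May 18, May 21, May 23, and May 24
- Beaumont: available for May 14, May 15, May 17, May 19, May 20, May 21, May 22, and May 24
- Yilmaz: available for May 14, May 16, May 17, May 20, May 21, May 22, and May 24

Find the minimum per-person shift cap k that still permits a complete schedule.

4

With 4 pharmacists and 13 worker-slots to fill, someone must work at least ⌈13/4⌉ = 4 shifts, so k ≥ 4.
k = 4 works: May 14→Kapoor, May 15→Beaumont, May 16→Yilmaz, May 17→Kapoor, May 18→Nakamura, May 19→Nakamura, May 20→Beaumont+Yilmaz, May 21→Kapoor, May 22→Nakamura, May 23→Nakamura+Kapoor, May 24→Beaumont.
Loads: Nakamura 4, Kapoor 4, Beaumont 3, Yilmaz 2 — all ≤ 4.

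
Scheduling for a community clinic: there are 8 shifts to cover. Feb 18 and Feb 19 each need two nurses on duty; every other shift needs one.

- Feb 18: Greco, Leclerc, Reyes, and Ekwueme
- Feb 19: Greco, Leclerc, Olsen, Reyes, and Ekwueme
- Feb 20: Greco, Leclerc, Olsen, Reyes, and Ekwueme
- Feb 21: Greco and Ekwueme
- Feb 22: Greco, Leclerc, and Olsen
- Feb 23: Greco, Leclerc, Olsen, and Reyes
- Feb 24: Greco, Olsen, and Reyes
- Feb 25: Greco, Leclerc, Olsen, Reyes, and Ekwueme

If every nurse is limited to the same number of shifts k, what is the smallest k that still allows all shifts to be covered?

With 5 nurses and 10 worker-slots to fill, someone must work at least ⌈10/5⌉ = 2 shifts, so k ≥ 2.
k = 2 works: Feb 18→Reyes+Ekwueme, Feb 19→Reyes+Ekwueme, Feb 20→Leclerc, Feb 21→Greco, Feb 22→Greco, Feb 23→Leclerc, Feb 24→Olsen, Feb 25→Olsen.
Loads: Greco 2, Leclerc 2, Olsen 2, Reyes 2, Ekwueme 2 — all ≤ 2.

2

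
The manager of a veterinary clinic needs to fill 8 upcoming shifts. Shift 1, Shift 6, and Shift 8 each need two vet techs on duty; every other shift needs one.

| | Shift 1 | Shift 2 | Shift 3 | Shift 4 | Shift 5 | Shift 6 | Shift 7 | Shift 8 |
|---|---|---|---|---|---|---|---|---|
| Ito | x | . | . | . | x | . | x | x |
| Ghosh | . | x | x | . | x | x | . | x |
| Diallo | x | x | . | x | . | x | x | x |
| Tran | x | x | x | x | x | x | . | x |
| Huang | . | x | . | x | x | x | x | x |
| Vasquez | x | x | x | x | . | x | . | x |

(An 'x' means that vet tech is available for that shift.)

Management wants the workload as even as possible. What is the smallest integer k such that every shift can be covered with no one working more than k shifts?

With 6 vet techs and 11 worker-slots to fill, someone must work at least ⌈11/6⌉ = 2 shifts, so k ≥ 2.
k = 2 works: Shift 1→Diallo+Tran, Shift 2→Ghosh, Shift 3→Ghosh, Shift 4→Diallo, Shift 5→Ito, Shift 6→Tran+Huang, Shift 7→Ito, Shift 8→Huang+Vasquez.
Loads: Ito 2, Ghosh 2, Diallo 2, Tran 2, Huang 2, Vasquez 1 — all ≤ 2.

2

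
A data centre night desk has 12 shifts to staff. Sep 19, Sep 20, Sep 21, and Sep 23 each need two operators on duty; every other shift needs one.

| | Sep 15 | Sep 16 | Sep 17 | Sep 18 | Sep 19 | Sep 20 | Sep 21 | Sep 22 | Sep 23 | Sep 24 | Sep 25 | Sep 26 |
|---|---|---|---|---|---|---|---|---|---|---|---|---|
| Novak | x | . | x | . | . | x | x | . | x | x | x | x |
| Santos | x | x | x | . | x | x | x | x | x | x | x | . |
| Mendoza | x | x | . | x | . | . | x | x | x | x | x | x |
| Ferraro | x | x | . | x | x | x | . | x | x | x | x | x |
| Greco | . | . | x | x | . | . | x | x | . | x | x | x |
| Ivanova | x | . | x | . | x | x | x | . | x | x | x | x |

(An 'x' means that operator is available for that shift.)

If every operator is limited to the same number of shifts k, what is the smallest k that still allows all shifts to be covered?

3

With 6 operators and 16 worker-slots to fill, someone must work at least ⌈16/6⌉ = 3 shifts, so k ≥ 3.
k = 3 works: Sep 15→Novak, Sep 16→Santos, Sep 17→Novak, Sep 18→Mendoza, Sep 19→Santos+Ferraro, Sep 20→Ferraro+Ivanova, Sep 21→Greco+Ivanova, Sep 22→Santos, Sep 23→Ferraro+Ivanova, Sep 24→Mendoza, Sep 25→Mendoza, Sep 26→Novak.
Loads: Novak 3, Santos 3, Mendoza 3, Ferraro 3, Greco 1, Ivanova 3 — all ≤ 3.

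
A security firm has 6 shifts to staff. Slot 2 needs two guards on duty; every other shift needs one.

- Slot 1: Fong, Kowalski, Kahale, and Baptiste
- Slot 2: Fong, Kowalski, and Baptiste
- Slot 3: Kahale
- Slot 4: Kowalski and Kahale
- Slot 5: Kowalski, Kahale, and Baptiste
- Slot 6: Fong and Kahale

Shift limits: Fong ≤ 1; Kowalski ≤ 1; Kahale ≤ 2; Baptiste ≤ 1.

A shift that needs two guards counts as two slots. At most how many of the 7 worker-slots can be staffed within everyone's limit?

5

Total capacity across all guards is 1+1+2+1 = 5, and 7 slots are needed, so at most 5 can be filled.
An assignment achieving 5: Slot 2→Baptiste, Slot 3→Kahale, Slot 4→Kowalski, Slot 5→Kahale, Slot 6→Fong.
Loads: Fong 1/1, Kowalski 1/1, Kahale 2/2, Baptiste 1/1.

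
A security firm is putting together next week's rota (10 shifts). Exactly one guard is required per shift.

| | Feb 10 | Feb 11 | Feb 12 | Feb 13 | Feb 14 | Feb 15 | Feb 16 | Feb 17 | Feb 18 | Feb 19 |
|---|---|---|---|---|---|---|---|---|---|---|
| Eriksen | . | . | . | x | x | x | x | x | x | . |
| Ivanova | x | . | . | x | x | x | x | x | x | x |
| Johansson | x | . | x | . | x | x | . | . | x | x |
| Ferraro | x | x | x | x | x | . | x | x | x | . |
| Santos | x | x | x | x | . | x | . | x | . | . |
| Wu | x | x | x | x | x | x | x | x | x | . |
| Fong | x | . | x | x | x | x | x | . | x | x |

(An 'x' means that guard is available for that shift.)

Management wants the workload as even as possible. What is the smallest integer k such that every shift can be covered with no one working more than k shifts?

2

With 7 guards and 10 worker-slots to fill, someone must work at least ⌈10/7⌉ = 2 shifts, so k ≥ 2.
k = 2 works: Feb 10→Ivanova, Feb 11→Ferraro, Feb 12→Johansson, Feb 13→Ferraro, Feb 14→Johansson, Feb 15→Santos, Feb 16→Eriksen, Feb 17→Eriksen, Feb 18→Wu, Feb 19→Ivanova.
Loads: Eriksen 2, Ivanova 2, Johansson 2, Ferraro 2, Santos 1, Wu 1, Fong 0 — all ≤ 2.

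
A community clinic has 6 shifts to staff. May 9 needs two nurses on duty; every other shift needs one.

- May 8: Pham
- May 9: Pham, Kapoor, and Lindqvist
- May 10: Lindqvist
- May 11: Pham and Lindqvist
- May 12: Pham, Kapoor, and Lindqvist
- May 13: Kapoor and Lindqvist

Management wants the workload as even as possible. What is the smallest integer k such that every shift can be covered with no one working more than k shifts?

With 3 nurses and 7 worker-slots to fill, someone must work at least ⌈7/3⌉ = 3 shifts, so k ≥ 3.
k = 3 works: May 8→Pham, May 9→Pham+Kapoor, May 10→Lindqvist, May 11→Pham, May 12→Kapoor, May 13→Kapoor.
Loads: Pham 3, Kapoor 3, Lindqvist 1 — all ≤ 3.

3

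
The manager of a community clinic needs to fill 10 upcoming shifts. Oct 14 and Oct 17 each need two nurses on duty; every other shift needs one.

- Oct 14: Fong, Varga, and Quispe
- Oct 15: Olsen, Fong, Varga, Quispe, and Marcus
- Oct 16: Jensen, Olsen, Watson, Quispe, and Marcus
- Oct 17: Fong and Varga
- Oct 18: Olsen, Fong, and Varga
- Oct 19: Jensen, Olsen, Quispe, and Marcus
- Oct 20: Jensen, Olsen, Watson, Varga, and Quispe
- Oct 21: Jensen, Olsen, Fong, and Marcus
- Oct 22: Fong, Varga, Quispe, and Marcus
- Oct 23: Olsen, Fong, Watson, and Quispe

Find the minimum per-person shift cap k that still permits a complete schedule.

With 7 nurses and 12 worker-slots to fill, someone must work at least ⌈12/7⌉ = 2 shifts, so k ≥ 2.
k = 2 works: Oct 14→Fong+Varga, Oct 15→Quispe, Oct 16→Watson, Oct 17→Fong+Varga, Oct 18→Olsen, Oct 19→Jensen, Oct 20→Watson, Oct 21→Jensen, Oct 22→Quispe, Oct 23→Olsen.
Loads: Jensen 2, Olsen 2, Fong 2, Watson 2, Varga 2, Quispe 2, Marcus 0 — all ≤ 2.

2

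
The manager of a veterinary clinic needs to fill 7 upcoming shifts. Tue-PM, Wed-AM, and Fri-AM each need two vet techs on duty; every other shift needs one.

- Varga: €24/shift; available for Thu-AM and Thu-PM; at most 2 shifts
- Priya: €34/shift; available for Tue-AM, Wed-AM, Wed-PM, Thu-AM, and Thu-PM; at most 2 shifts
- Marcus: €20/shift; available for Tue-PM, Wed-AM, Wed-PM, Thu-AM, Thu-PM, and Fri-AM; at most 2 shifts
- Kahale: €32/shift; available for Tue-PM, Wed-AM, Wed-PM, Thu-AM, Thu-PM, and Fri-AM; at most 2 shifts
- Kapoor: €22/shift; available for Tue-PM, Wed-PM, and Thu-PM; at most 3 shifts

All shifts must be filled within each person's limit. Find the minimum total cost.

€262

Tue-AM can only be covered by Priya, so that assignment is forced.
Fri-AM can only be covered by Marcus and Kahale, so that assignment is forced.
Picking the cheapest available vet tech for each shift independently would cost €240, but that ignores the shift limits.
An optimal schedule: Tue-AM→Priya, Tue-PM→Marcus+Kapoor, Wed-AM→Kahale+Priya, Wed-PM→Kapoor, Thu-AM→Varga, Thu-PM→Kapoor, Fri-AM→Marcus+Kahale.
Total: 34 + 20 + 22 + 32 + 34 + 22 + 24 + 22 + 20 + 32 = €262.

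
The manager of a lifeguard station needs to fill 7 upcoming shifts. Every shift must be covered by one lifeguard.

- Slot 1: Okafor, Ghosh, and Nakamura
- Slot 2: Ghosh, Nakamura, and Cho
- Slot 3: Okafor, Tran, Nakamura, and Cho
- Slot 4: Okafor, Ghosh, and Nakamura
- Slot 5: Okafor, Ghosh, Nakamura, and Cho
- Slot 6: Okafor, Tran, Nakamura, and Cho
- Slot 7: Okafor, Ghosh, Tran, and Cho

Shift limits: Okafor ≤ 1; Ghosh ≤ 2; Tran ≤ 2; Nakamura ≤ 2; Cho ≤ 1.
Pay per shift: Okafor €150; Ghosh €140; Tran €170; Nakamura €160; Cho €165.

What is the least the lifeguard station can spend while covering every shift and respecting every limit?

Picking the cheapest available lifeguard for each shift independently would cost €1000, but that ignores the shift limits.
An optimal schedule: Slot 1→Ghosh, Slot 2→Ghosh, Slot 3→Nakamura, Slot 4→Okafor, Slot 5→Nakamura, Slot 6→Cho, Slot 7→Tran.
Total: 140 + 140 + 160 + 150 + 160 + 165 + 170 = €1085.

€1085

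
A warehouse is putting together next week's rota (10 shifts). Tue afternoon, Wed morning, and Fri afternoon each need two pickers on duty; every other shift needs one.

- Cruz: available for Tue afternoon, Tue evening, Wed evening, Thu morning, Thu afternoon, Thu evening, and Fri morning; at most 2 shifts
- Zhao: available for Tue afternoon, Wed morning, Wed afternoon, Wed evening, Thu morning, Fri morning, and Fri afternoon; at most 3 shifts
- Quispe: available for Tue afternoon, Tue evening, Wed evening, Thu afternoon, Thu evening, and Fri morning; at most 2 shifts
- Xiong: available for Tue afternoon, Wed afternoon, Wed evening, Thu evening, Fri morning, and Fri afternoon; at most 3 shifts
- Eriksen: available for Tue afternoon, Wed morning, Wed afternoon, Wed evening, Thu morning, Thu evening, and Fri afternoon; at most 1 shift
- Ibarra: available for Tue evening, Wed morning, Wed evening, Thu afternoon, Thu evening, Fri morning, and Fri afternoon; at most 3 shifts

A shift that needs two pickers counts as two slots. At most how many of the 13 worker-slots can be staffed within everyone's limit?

Total capacity across all pickers is 2+3+2+3+1+3 = 14, and 13 slots are needed, so at most 13 can be filled.
An assignment achieving 13: Tue afternoon→Quispe+Xiong, Tue evening→Cruz, Wed morning→Zhao+Eriksen, Wed afternoon→Zhao, Wed evening→Ibarra, Thu morning→Cruz, Thu afternoon→Quispe, Thu evening→Xiong, Fri morning→Ibarra, Fri afternoon→Zhao+Xiong.
Loads: Cruz 2/2, Zhao 3/3, Quispe 2/2, Xiong 3/3, Eriksen 1/1, Ibarra 2/3.

13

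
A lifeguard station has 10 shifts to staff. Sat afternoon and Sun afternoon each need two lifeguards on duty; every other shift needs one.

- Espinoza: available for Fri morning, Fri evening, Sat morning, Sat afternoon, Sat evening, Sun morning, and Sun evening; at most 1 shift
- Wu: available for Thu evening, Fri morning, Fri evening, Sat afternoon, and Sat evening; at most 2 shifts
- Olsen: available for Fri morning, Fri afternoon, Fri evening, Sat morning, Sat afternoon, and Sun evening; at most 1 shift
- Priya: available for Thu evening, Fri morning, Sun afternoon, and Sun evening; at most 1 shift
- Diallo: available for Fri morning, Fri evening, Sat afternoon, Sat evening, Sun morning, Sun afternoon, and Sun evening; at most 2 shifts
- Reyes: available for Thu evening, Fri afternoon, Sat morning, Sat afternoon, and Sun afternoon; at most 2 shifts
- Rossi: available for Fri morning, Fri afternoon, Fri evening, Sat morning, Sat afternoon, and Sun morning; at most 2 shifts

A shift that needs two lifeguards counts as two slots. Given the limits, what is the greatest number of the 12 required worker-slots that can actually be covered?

Total capacity across all lifeguards is 1+2+1+1+2+2+2 = 11, and 12 slots are needed, so at most 11 can be filled.
An assignment achieving 11: Thu evening→Wu, Fri morning→Rossi, Fri afternoon→Olsen, Fri evening→Wu, Sat morning→Reyes, Sat afternoon→Reyes+Rossi, Sat evening→Espinoza, Sun morning→Diallo, Sun afternoon→Priya+Diallo.
Loads: Espinoza 1/1, Wu 2/2, Olsen 1/1, Priya 1/1, Diallo 2/2, Reyes 2/2, Rossi 2/2.

11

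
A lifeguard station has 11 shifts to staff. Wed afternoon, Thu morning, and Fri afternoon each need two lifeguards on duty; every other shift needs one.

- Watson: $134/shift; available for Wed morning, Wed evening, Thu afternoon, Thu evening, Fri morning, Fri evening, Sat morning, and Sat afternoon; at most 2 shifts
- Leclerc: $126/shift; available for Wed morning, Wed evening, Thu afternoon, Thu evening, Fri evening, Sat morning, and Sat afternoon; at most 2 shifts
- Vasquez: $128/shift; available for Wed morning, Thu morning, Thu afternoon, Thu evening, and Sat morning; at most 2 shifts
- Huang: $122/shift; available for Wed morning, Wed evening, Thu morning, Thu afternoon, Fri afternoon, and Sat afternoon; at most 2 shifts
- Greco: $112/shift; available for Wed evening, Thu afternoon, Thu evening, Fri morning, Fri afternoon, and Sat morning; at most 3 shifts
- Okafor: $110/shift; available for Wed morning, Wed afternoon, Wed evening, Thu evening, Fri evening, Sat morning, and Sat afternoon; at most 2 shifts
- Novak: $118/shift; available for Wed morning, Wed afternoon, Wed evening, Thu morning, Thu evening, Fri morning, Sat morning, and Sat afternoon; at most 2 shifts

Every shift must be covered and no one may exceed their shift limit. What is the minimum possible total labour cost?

$1678

Wed afternoon can only be covered by Okafor and Novak, so that assignment is forced.
Fri afternoon can only be covered by Huang and Greco, so that assignment is forced.
Picking the cheapest available lifeguard for each shift independently would cost $1586, but that ignores the shift limits.
An optimal schedule: Wed morning→Leclerc, Wed afternoon→Okafor+Novak, Wed evening→Watson, Thu morning→Novak+Huang, Thu afternoon→Greco, Thu evening→Vasquez, Fri morning→Greco, Fri afternoon→Greco+Huang, Fri evening→Okafor, Sat morning→Vasquez, Sat afternoon→Leclerc.
Total: 126 + 110 + 118 + 134 + 118 + 122 + 112 + 128 + 112 + 112 + 122 + 110 + 128 + 126 = $1678.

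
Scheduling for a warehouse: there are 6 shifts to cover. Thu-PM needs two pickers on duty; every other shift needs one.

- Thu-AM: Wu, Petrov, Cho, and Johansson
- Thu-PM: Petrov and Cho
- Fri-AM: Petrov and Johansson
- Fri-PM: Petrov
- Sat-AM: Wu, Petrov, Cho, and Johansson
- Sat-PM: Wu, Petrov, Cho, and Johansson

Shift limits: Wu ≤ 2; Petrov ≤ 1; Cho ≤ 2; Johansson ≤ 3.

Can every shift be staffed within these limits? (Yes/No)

No

Total capacity is 8 and 7 slots are needed, so capacity alone doesn't rule it out.
Shifts {Thu-PM, Fri-PM} need 3 worker-slots in total, but the pickers available for any of those shifts (Petrov and Cho) can supply at most 2 among them. So no valid schedule exists.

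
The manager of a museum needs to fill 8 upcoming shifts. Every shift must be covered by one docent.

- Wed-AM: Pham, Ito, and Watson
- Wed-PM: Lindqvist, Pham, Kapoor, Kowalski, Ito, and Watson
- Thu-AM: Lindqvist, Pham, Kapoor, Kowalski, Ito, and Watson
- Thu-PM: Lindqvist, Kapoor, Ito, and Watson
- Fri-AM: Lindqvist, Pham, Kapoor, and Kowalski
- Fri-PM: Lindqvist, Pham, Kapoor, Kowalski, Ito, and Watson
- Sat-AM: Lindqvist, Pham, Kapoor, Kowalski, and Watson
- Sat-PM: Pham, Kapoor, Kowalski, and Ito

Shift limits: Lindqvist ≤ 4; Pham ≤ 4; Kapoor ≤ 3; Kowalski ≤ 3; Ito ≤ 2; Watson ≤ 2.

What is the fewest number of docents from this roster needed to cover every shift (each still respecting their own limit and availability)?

8 slots to fill and no one can take more than 4, so at least ⌈8/4⌉ = 2 docents are needed.
Lindqvist and Pham alone can cover everything: Wed-AM→Pham, Wed-PM→Lindqvist, Thu-AM→Lindqvist, Thu-PM→Lindqvist, Fri-AM→Lindqvist, Fri-PM→Pham, Sat-AM→Pham, Sat-PM→Pham.

2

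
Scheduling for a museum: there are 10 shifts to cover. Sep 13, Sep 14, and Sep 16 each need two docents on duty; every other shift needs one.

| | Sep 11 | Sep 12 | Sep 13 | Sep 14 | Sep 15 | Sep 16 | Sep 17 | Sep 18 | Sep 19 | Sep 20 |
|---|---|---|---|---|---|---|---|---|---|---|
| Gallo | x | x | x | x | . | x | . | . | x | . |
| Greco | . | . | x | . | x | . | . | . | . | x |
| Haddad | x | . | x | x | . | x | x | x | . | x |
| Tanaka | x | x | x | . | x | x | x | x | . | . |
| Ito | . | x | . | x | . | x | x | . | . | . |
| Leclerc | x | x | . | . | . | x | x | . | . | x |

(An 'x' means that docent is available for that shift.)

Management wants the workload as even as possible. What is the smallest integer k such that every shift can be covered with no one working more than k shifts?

With 6 docents and 13 worker-slots to fill, someone must work at least ⌈13/6⌉ = 3 shifts, so k ≥ 3.
k = 3 works: Sep 11→Gallo, Sep 12→Tanaka, Sep 13→Greco+Tanaka, Sep 14→Gallo+Haddad, Sep 15→Greco, Sep 16→Tanaka+Ito, Sep 17→Haddad, Sep 18→Haddad, Sep 19→Gallo, Sep 20→Greco.
Loads: Gallo 3, Greco 3, Haddad 3, Tanaka 3, Ito 1, Leclerc 0 — all ≤ 3.

3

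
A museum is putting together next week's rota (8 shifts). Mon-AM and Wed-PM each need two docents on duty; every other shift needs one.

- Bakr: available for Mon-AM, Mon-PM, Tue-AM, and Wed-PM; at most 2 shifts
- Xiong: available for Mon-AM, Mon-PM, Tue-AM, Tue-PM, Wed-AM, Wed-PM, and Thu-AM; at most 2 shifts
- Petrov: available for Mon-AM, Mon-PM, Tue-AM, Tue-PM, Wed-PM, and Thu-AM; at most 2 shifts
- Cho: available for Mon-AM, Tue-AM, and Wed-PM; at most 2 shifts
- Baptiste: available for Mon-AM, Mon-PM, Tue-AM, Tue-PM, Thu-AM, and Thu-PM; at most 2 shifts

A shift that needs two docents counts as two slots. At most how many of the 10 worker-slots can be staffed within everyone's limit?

10

Total capacity across all docents is 2+2+2+2+2 = 10, and 10 slots are needed, so at most 10 can be filled.
An assignment achieving 10: Mon-AM→Cho+Baptiste, Mon-PM→Bakr, Tue-AM→Cho, Tue-PM→Xiong, Wed-AM→Xiong, Wed-PM→Bakr+Petrov, Thu-AM→Petrov, Thu-PM→Baptiste.
Loads: Bakr 2/2, Xiong 2/2, Petrov 2/2, Cho 2/2, Baptiste 2/2.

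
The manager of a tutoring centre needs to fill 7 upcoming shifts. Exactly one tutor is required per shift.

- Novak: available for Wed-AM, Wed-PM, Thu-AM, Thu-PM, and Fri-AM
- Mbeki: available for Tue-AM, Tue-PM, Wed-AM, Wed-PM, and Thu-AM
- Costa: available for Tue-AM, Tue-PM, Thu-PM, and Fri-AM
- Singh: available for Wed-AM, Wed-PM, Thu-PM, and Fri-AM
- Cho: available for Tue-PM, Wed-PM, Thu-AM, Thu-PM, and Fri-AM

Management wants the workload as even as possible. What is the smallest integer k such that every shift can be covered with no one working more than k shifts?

2

With 5 tutors and 7 worker-slots to fill, someone must work at least ⌈7/5⌉ = 2 shifts, so k ≥ 2.
k = 2 works: Tue-AM→Mbeki, Tue-PM→Mbeki, Wed-AM→Novak, Wed-PM→Singh, Thu-AM→Novak, Thu-PM→Costa, Fri-AM→Costa.
Loads: Novak 2, Mbeki 2, Costa 2, Singh 1, Cho 0 — all ≤ 2.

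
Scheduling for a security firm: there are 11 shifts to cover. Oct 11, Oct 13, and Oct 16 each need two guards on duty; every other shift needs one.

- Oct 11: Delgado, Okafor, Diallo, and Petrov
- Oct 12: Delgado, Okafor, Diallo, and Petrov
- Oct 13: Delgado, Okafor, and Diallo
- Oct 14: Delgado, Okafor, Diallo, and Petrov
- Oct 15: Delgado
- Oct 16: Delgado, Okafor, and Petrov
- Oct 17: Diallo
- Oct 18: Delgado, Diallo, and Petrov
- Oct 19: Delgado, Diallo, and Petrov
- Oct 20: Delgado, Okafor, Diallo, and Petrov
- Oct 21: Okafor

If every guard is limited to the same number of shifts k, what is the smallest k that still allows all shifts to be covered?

4

With 4 guards and 14 worker-slots to fill, someone must work at least ⌈14/4⌉ = 4 shifts, so k ≥ 4.
k = 4 works: Oct 11→Diallo+Petrov, Oct 12→Okafor, Oct 13→Delgado+Okafor, Oct 14→Diallo, Oct 15→Delgado, Oct 16→Delgado+Okafor, Oct 17→Diallo, Oct 18→Delgado, Oct 19→Diallo, Oct 20→Petrov, Oct 21→Okafor.
Loads: Delgado 4, Okafor 4, Diallo 4, Petrov 2 — all ≤ 4.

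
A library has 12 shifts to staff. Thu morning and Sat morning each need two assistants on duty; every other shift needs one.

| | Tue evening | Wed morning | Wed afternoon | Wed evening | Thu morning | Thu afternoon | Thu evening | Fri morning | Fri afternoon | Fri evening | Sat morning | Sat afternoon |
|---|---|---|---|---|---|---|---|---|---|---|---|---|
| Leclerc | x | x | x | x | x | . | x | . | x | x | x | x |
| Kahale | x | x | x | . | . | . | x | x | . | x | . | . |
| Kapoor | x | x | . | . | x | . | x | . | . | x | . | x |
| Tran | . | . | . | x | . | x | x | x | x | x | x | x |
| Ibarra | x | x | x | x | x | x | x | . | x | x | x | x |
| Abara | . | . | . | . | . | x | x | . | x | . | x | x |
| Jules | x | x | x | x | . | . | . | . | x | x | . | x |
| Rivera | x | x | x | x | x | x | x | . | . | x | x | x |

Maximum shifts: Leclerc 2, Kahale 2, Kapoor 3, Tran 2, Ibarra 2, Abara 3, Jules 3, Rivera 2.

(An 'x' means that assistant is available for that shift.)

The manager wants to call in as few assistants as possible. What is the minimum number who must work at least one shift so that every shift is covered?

14 slots to fill and no one can take more than 3, so at least ⌈14/3⌉ = 5 assistants are needed.
Any 5 assistants together have capacity at most 3+3+3+2+2 = 13 < 14 slots, so 5 can never suffice.
Leclerc, Kahale, Kapoor, Tran, Ibarra, and Abara alone can cover everything: Tue evening→Kahale, Wed morning→Kapoor, Wed afternoon→Leclerc, Wed evening→Leclerc, Thu morning→Kapoor+Ibarra, Thu afternoon→Tran, Thu evening→Abara, Fri morning→Kahale, Fri afternoon→Tran, Fri evening→Kapoor, Sat morning→Ibarra+Abara, Sat afternoon→Abara.

6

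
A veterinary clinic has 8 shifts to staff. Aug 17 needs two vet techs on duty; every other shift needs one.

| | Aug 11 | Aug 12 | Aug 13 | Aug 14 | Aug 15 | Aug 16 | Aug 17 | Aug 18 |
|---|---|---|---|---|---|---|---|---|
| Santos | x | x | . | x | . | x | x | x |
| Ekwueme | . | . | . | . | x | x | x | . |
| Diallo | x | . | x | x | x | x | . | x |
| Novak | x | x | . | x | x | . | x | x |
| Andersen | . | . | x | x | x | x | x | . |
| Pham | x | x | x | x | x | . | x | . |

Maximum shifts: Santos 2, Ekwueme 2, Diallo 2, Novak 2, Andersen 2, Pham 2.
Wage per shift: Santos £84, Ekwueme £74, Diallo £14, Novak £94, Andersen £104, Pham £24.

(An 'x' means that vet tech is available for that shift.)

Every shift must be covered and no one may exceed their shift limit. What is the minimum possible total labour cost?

Picking the cheapest available vet tech for each shift independently would cost £206, but that ignores the shift limits.
An optimal schedule: Aug 11→Pham, Aug 12→Pham, Aug 13→Diallo, Aug 14→Santos, Aug 15→Ekwueme, Aug 16→Ekwueme, Aug 17→Santos+Novak, Aug 18→Diallo.
Total: 24 + 24 + 14 + 84 + 74 + 74 + 84 + 94 + 14 = £486.

£486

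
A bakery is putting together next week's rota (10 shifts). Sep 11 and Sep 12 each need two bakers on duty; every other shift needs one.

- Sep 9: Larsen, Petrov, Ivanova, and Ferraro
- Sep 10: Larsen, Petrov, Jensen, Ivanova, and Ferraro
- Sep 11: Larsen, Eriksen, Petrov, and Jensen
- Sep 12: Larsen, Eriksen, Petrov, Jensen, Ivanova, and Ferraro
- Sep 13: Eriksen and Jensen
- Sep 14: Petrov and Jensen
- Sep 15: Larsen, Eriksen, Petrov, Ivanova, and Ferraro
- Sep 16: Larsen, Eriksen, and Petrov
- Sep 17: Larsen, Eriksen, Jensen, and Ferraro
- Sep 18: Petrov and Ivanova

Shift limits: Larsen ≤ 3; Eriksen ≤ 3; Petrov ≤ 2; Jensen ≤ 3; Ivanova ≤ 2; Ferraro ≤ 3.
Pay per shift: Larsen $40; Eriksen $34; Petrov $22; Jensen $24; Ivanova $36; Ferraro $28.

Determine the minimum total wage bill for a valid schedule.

$338

Picking the cheapest available baker for each shift independently would cost $272, but that ignores the shift limits.
An optimal schedule: Sep 9→Ferraro, Sep 10→Ferraro, Sep 11→Jensen+Eriksen, Sep 12→Eriksen+Ivanova, Sep 13→Jensen, Sep 14→Petrov, Sep 15→Ferraro, Sep 16→Eriksen, Sep 17→Jensen, Sep 18→Petrov.
Total: 28 + 28 + 24 + 34 + 34 + 36 + 24 + 22 + 28 + 34 + 24 + 22 = $338.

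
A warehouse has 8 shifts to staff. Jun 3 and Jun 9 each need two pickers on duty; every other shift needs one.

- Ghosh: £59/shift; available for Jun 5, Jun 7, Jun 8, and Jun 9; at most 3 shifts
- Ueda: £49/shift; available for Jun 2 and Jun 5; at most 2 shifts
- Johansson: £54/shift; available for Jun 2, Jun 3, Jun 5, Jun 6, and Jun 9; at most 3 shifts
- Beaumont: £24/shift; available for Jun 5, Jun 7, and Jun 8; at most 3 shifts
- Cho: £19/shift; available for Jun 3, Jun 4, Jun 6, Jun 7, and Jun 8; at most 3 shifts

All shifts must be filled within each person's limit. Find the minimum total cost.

Jun 3 can only be covered by Johansson and Cho, so that assignment is forced.
Jun 4 can only be covered by Cho, so that assignment is forced.
Jun 9 can only be covered by Ghosh and Johansson, so that assignment is forced.
Picking the cheapest available picker for each shift independently would cost £335, but that ignores the shift limits.
An optimal schedule: Jun 2→Ueda, Jun 3→Cho+Johansson, Jun 4→Cho, Jun 5→Beaumont, Jun 6→Cho, Jun 7→Beaumont, Jun 8→Beaumont, Jun 9→Johansson+Ghosh.
Total: 49 + 19 + 54 + 19 + 24 + 19 + 24 + 24 + 54 + 59 = £345.

£345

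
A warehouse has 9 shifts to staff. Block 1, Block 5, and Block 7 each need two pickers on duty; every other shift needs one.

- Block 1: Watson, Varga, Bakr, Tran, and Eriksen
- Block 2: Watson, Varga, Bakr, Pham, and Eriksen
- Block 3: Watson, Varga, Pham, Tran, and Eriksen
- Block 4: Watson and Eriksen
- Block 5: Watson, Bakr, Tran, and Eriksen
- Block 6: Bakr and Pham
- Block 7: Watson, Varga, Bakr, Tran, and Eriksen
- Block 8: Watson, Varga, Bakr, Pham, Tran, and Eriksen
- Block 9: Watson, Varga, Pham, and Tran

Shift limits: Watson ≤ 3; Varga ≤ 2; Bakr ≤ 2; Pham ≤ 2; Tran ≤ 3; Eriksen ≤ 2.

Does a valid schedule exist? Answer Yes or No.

One valid schedule: Block 1→Tran+Eriksen, Block 2→Watson, Block 3→Varga, Block 4→Watson, Block 5→Bakr+Tran, Block 6→Bakr, Block 7→Tran+Eriksen, Block 8→Varga, Block 9→Watson.
Loads: Watson 3/3, Varga 2/2, Bakr 2/2, Pham 0/2, Tran 3/3, Eriksen 2/2 — all within limits.

Yes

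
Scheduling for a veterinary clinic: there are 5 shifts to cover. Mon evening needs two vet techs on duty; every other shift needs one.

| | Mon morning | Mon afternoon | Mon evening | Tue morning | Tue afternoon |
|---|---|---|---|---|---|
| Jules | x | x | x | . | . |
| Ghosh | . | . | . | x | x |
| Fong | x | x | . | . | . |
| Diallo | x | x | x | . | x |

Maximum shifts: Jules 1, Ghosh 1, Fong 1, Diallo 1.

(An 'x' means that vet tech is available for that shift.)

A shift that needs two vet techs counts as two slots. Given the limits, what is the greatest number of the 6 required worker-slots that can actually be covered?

Total capacity across all vet techs is 1+1+1+1 = 4, and 6 slots are needed, so at most 4 can be filled.
An assignment achieving 4: Mon morning→Fong, Mon evening→Jules+Diallo, Tue morning→Ghosh.
Loads: Jules 1/1, Ghosh 1/1, Fong 1/1, Diallo 1/1.

4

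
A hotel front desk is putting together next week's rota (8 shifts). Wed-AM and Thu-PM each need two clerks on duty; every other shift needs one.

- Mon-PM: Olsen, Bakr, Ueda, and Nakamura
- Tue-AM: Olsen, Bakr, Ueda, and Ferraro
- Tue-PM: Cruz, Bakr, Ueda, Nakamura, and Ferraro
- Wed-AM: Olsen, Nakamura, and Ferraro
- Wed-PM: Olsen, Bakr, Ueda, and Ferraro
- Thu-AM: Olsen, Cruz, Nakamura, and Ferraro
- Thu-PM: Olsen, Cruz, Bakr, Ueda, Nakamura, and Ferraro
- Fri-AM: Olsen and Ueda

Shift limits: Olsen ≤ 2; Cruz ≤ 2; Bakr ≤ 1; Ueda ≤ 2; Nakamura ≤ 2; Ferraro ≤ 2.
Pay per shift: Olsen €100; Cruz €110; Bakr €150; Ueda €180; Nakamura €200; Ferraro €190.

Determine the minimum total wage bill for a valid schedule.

€1510

Picking the cheapest available clerk for each shift independently would cost €1110, but that ignores the shift limits.
An optimal schedule: Mon-PM→Bakr, Tue-AM→Ueda, Tue-PM→Cruz, Wed-AM→Olsen+Ferraro, Wed-PM→Ueda, Thu-AM→Cruz, Thu-PM→Ferraro+Nakamura, Fri-AM→Olsen.
Total: 150 + 180 + 110 + 100 + 190 + 180 + 110 + 190 + 200 + 100 = €1510.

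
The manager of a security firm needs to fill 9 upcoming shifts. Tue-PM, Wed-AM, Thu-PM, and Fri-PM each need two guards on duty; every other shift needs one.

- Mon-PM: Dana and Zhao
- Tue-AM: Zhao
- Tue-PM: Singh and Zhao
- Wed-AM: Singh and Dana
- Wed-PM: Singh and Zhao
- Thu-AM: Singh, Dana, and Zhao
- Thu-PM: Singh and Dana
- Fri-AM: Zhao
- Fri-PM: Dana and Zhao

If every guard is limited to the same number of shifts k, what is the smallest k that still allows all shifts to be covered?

5

With 3 guards and 13 worker-slots to fill, someone must work at least ⌈13/3⌉ = 5 shifts, so k ≥ 5.
k = 5 works: Mon-PM→Dana, Tue-AM→Zhao, Tue-PM→Singh+Zhao, Wed-AM→Singh+Dana, Wed-PM→Singh, Thu-AM→Singh, Thu-PM→Singh+Dana, Fri-AM→Zhao, Fri-PM→Dana+Zhao.
Loads: Singh 5, Dana 4, Zhao 4 — all ≤ 5.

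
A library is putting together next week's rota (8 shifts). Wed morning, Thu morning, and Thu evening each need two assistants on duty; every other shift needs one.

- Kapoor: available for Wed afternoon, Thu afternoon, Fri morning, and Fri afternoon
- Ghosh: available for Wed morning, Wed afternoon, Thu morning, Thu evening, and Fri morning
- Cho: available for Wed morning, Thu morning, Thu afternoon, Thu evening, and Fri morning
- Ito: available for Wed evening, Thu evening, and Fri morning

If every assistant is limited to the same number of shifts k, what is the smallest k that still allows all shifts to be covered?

With 4 assistants and 11 worker-slots to fill, someone must work at least ⌈11/4⌉ = 3 shifts, so k ≥ 3.
k = 3 works: Wed morning→Ghosh+Cho, Wed afternoon→Kapoor, Wed evening→Ito, Thu morning→Ghosh+Cho, Thu afternoon→Kapoor, Thu evening→Ghosh+Cho, Fri morning→Ito, Fri afternoon→Kapoor.
Loads: Kapoor 3, Ghosh 3, Cho 3, Ito 2 — all ≤ 3.

3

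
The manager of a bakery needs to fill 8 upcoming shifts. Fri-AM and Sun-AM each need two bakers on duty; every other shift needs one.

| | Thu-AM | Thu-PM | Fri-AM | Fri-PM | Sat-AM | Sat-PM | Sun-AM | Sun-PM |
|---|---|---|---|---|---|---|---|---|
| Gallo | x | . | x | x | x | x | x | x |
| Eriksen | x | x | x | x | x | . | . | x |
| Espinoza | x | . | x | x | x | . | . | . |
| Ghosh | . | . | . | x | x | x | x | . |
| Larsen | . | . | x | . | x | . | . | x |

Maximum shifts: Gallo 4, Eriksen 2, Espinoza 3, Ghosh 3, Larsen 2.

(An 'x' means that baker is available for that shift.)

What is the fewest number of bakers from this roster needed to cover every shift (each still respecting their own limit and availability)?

10 slots to fill and no one can take more than 4, so at least ⌈10/4⌉ = 3 bakers are needed.
No set of 3 bakers can cover every shift (each such set leaves at least one shift with no one available or exceeds a cap).
Gallo, Eriksen, Espinoza, and Ghosh alone can cover everything: Thu-AM→Gallo, Thu-PM→Eriksen, Fri-AM→Eriksen+Espinoza, Fri-PM→Espinoza, Sat-AM→Espinoza, Sat-PM→Gallo, Sun-AM→Gallo+Ghosh, Sun-PM→Gallo.

4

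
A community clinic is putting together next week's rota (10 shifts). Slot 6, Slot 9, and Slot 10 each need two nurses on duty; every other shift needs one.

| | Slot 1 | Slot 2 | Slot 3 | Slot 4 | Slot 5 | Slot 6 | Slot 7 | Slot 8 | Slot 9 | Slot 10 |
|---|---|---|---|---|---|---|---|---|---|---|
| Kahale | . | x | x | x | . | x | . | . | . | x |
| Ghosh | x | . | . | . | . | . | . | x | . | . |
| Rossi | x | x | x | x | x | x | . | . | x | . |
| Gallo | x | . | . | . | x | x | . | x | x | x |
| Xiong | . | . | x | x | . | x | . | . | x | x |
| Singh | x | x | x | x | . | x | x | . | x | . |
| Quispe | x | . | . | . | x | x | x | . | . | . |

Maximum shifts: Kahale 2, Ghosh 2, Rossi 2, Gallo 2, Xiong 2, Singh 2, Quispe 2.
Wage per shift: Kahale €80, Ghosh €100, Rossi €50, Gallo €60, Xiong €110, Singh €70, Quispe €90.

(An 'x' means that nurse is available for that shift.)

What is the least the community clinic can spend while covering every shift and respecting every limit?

€1010

Picking the cheapest available nurse for each shift independently would cost €740, but that ignores the shift limits.
An optimal schedule: Slot 1→Ghosh, Slot 2→Rossi, Slot 3→Rossi, Slot 4→Singh, Slot 5→Quispe, Slot 6→Kahale+Quispe, Slot 7→Singh, Slot 8→Ghosh, Slot 9→Gallo+Xiong, Slot 10→Gallo+Kahale.
Total: 100 + 50 + 50 + 70 + 90 + 80 + 90 + 70 + 100 + 60 + 110 + 60 + 80 = €1010.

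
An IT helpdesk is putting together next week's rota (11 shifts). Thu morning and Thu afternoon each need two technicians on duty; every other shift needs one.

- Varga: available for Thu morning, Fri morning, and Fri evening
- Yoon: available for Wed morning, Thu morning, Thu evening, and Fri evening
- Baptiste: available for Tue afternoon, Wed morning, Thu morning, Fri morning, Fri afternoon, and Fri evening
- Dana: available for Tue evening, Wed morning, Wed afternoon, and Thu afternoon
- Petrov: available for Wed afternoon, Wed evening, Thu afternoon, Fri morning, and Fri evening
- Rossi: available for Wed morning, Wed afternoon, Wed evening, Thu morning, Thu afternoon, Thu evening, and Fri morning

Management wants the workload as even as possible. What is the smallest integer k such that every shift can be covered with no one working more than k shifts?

3

With 6 technicians and 13 worker-slots to fill, someone must work at least ⌈13/6⌉ = 3 shifts, so k ≥ 3.
k = 3 works: Tue afternoon→Baptiste, Tue evening→Dana, Wed morning→Yoon, Wed afternoon→Dana, Wed evening→Petrov, Thu morning→Varga+Yoon, Thu afternoon→Dana+Petrov, Thu evening→Yoon, Fri morning→Varga, Fri afternoon→Baptiste, Fri evening→Varga.
Loads: Varga 3, Yoon 3, Baptiste 2, Dana 3, Petrov 2, Rossi 0 — all ≤ 3.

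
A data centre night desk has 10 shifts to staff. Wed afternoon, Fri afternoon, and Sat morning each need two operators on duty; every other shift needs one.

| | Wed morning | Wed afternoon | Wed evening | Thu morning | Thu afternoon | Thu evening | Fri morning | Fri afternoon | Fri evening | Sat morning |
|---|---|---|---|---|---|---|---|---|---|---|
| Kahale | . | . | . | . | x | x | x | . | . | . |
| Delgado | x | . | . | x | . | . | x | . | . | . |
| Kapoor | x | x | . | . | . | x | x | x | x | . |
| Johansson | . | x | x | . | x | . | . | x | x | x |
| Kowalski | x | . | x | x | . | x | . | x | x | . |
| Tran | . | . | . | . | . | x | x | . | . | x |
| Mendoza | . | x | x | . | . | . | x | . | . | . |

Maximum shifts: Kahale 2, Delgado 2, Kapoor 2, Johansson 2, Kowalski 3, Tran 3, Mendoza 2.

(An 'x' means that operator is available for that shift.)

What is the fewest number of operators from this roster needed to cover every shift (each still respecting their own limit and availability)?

6

13 slots to fill and no one can take more than 3, so at least ⌈13/3⌉ = 5 operators are needed.
Any 5 operators together have capacity at most 3+3+2+2+2 = 12 < 13 slots, so 5 can never suffice.
Kahale, Delgado, Kapoor, Johansson, Kowalski, and Tran alone can cover everything: Wed morning→Delgado, Wed afternoon→Kapoor+Johansson, Wed evening→Kowalski, Thu morning→Delgado, Thu afternoon→Kahale, Thu evening→Kahale, Fri morning→Tran, Fri afternoon→Kapoor+Kowalski, Fri evening→Kowalski, Sat morning→Johansson+Tran.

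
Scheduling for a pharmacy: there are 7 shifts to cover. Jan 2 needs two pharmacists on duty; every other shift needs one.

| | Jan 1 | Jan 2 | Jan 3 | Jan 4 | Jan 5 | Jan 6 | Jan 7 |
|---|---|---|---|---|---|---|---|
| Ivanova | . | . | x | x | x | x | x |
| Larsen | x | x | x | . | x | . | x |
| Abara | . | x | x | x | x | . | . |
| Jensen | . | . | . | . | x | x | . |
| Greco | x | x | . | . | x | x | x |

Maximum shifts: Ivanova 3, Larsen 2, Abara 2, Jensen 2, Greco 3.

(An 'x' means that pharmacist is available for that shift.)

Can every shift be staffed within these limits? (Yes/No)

Yes

One valid schedule: Jan 1→Larsen, Jan 2→Larsen+Abara, Jan 3→Ivanova, Jan 4→Ivanova, Jan 5→Abara, Jan 6→Ivanova, Jan 7→Greco.
Loads: Ivanova 3/3, Larsen 2/2, Abara 2/2, Jensen 0/2, Greco 1/3 — all within limits.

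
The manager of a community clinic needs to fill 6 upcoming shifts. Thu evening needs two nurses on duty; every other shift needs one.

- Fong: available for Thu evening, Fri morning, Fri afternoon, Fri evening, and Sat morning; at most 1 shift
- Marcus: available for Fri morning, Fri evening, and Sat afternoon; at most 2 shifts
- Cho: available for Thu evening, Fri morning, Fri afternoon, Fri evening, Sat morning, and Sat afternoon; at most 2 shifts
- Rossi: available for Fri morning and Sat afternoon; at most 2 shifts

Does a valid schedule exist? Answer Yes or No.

Total capacity is 7 and 7 slots are needed, so capacity alone doesn't rule it out.
Shifts {Thu evening, Fri afternoon, Sat morning} need 4 worker-slots in total, but the nurses available for any of those shifts (Fong and Cho) can supply at most 3 among them. So no valid schedule exists.

No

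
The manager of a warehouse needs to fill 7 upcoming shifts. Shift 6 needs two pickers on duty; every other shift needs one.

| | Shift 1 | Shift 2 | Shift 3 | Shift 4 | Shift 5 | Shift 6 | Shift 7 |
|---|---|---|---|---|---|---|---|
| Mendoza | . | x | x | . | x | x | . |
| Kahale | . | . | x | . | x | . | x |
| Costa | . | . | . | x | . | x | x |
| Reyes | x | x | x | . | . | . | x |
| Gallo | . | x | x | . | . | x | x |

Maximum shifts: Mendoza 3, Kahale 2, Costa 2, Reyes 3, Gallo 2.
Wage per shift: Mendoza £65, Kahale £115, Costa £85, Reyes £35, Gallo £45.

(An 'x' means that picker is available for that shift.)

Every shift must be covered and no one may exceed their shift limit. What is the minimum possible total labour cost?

Shift 1 can only be covered by Reyes, so that assignment is forced.
Shift 4 can only be covered by Costa, so that assignment is forced.
Picking the cheapest available picker for each shift independently would cost £400, but that ignores the shift limits.
An optimal schedule: Shift 1→Reyes, Shift 2→Reyes, Shift 3→Reyes, Shift 4→Costa, Shift 5→Mendoza, Shift 6→Gallo+Mendoza, Shift 7→Gallo.
Total: 35 + 35 + 35 + 85 + 65 + 45 + 65 + 45 = £410.

£410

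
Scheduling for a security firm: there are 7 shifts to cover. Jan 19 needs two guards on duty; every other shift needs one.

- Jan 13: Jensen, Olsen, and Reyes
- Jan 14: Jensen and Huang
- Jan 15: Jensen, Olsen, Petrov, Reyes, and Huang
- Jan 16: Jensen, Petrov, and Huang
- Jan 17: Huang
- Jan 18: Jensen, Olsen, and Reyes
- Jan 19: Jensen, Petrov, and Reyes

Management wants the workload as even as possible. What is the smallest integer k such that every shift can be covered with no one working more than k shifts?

With 5 guards and 8 worker-slots to fill, someone must work at least ⌈8/5⌉ = 2 shifts, so k ≥ 2.
k = 2 works: Jan 13→Jensen, Jan 14→Jensen, Jan 15→Olsen, Jan 16→Petrov, Jan 17→Huang, Jan 18→Olsen, Jan 19→Petrov+Reyes.
Loads: Jensen 2, Olsen 2, Petrov 2, Reyes 1, Huang 1 — all ≤ 2.

2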